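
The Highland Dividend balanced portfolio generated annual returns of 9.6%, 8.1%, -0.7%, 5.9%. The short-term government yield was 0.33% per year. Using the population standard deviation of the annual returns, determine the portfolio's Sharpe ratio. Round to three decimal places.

Mean return μ = 22.90 / 4 = 5.7250%
Σ(r − μ)² = (9.6 − 5.7250)² + (8.1 − 5.7250)² + … = 61.9675
population σ = √(61.9675 / 4) = √15.4919 = 3.9360%
Sharpe = (μ − rf) / σ = (5.7250 − 0.33) / 3.9360 = 5.3950 / 3.9360 = 1.3707

1.371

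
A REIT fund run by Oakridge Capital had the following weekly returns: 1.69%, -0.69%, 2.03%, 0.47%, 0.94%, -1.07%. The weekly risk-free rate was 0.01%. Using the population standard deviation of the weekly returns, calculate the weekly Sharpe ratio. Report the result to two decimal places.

Mean return μ = 3.370 / 6 = 0.5617%
Σ(r − μ)² = (1.69 − 0.5617)² + (-0.69 − 0.5617)² + … = 7.8097
population σ = √(7.8097 / 6) = √1.3016 = 1.1409%
Sharpe = (μ − rf) / σ = (0.5617 − 0.01) / 1.1409 = 0.5517 / 1.1409 = 0.4836

0.48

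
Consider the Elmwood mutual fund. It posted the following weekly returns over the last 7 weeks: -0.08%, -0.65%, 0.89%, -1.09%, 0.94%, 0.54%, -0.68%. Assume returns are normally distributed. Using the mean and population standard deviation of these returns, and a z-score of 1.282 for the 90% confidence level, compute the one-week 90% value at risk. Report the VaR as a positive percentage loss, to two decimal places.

0.99

μ = (-0.08 − 0.65 + 0.89 − 1.09 + 0.94 + 0.54 − 0.68) / 7 = -0.130 / 7 = -0.0186%
Population σ = √[Σ(r − μ)² / 7] = √[4.0443 / 7] = √0.5778 = 0.7601%
VaR = −(μ − z·σ) = −(-0.0186 − 1.282 × 0.7601) = −(-0.9930) = 0.9930%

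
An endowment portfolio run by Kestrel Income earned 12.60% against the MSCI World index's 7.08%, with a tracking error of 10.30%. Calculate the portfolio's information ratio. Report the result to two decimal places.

0.54

IR = (Rp − Rb) / TE = (12.60% − 7.08%) / 10.30% = 5.52% / 10.30% = 0.5359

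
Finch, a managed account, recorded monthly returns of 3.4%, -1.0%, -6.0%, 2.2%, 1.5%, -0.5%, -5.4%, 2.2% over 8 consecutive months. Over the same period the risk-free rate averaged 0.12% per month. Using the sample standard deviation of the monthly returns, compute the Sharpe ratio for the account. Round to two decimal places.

-0.16

r̄ = (3.4 − 1 − 6 + 2.2 + 1.5 − 0.5 − 5.4 + 2.2) / 8 = -3.60 / 8 = -0.4500%
Σ(r − r̄)² = (3.4 − (-0.4500))² + (-1 − (-0.4500))² + (-6 − (-0.4500))² + … = 88.2800
σ = √[88.2800 / 7] = 3.5513%
Sharpe = (r̄ − rf) / σ = (-0.4500 − 0.12) / 3.5513 = -0.5700 / 3.5513 = -0.1605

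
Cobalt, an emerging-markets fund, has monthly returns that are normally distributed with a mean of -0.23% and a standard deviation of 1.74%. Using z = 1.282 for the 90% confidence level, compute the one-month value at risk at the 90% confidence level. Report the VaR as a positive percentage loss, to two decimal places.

VaR (as % loss) = −(μ − z·σ) = −(-0.23% − 1.282 × 1.74%) = −(-2.46068%) = 2.46068%

2.46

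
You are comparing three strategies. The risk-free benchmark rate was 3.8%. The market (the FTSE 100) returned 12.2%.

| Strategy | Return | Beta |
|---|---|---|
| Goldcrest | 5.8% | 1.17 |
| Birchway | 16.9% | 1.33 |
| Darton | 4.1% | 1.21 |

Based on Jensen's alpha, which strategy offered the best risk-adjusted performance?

Goldcrest: α = 5.8% − [3.8% + 1.17 × (12.2% − 3.8%)] = -7.828
Birchway: α = 16.9% − [3.8% + 1.33 × (12.2% − 3.8%)] = 1.928
Darton: α = 4.1% − [3.8% + 1.21 × (12.2% − 3.8%)] = -9.864
Highest: Birchway (1.928).

Birchway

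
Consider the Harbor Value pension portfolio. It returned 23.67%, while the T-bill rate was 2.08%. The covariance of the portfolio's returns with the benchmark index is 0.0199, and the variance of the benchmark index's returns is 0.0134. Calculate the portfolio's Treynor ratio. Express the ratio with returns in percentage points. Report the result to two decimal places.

14.54

β = Cov / Var = 0.0199 / 0.0134 = 1.4851
Treynor = (Rp − Rf) / β = (23.67% − 2.08%) / 1.4851 = 21.59 / 1.4851 = 14.5377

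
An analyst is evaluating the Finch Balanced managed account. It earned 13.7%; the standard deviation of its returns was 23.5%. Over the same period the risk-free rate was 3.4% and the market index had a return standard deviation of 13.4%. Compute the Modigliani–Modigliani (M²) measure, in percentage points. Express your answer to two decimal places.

Sharpe = (Rp − Rf) / σp = (13.7% − 3.4%) / 23.5% = 0.4383
M² = Rf + Sharpe × σm = 3.4% + 0.4383 × 13.4% = 9.2732%

9.27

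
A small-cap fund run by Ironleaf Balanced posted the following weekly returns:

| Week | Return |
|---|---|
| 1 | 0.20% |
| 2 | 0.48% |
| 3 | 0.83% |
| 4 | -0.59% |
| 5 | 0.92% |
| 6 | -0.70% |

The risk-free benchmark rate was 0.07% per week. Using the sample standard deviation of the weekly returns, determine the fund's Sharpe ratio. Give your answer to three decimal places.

0.172

μ = (0.2 + 0.48 + 0.83 − 0.59 + 0.92 − 0.7) / 6 = 0.1900%
Sample std dev = √[2.4272 / 5] = 0.6967%
Sharpe = (μ − rf) / σ = (0.1900 − 0.07) / 0.6967 = 0.1200 / 0.6967 = 0.1722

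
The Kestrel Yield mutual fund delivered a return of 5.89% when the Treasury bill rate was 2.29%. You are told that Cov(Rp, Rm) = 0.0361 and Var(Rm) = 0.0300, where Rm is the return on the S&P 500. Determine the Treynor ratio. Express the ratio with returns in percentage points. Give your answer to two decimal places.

2.99

β = Cov / Var = 0.0361 / 0.0300 = 1.2033
Treynor = (Rp − Rf) / β = (5.89% − 2.29%) / 1.2033 = 3.60 / 1.2033 = 2.9918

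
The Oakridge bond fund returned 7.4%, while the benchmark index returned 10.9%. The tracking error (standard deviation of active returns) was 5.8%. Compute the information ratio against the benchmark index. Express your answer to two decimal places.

IR = (Rp − Rb) / TE = (7.4% − 10.9%) / 5.8% = -3.50% / 5.8% = -0.6034

-0.60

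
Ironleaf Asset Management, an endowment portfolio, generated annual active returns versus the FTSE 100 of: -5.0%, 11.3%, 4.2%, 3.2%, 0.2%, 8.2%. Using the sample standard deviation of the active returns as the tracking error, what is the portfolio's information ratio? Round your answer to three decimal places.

Mean return r̄ = 22.10 / 6 = 3.6833%
Σ(r − r̄)² = 166.4483; sample σ = √(166.4483/5) = 5.7697%
IR = r̄ / tracking error = 3.6833 / 5.7697 = 0.6384

0.638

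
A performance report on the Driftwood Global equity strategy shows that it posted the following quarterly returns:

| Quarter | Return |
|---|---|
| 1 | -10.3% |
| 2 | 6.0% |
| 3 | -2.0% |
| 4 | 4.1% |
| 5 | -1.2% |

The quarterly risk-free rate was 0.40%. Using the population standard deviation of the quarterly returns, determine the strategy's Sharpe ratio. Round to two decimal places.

-0.19

Mean return r̄ = -3.40 / 5 = -0.6800%
Σ(r − r̄)² = 162.0280; population σ = √(162.0280/5) = 5.6926%
Sharpe = (r̄ − rf) / σ = (-0.6800 − 0.4) / 5.6926 = -1.0800 / 5.6926 = -0.1897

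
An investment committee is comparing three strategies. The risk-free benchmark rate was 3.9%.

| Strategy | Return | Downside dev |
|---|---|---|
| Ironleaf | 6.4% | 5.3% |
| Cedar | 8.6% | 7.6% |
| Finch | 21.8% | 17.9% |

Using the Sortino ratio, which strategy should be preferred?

Finch

Ironleaf: Sortino ratio = (6.4% − 3.9%) / 5.3% = 0.472
Cedar: Sortino ratio = (8.6% − 3.9%) / 7.6% = 0.618
Finch: Sortino ratio = (21.8% − 3.9%) / 17.9% = 1.000
Highest: Finch (1.000).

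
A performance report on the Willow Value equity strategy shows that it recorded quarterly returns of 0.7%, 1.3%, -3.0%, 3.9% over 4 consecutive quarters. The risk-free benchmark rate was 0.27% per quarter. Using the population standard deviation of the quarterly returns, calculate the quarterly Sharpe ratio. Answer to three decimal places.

0.185

Mean return r̄ = 2.90 / 4 = 0.7250%
Σ(r − r̄)² = (0.7 − 0.7250)² + (1.3 − 0.7250)² + … = 24.2875
population σ = √(24.2875 / 4) = √6.0719 = 2.4641%
Sharpe = (r̄ − rf) / σ = (0.7250 − 0.27) / 2.4641 = 0.4550 / 2.4641 = 0.1847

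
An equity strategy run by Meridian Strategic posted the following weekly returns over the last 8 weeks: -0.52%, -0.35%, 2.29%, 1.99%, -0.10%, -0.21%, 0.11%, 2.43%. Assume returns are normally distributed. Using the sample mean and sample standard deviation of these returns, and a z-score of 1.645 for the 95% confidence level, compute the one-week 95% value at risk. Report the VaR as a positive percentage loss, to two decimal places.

1.41

Mean return r̄ = 5.640 / 8 = 0.7050%
Σ(r − r̄)² = (-0.52 − 0.7050)² + (-0.35 − 0.7050)² + (2.29 − 0.7050)² + … = 11.5920
sample σ = √(11.5920 / 7) = √1.6560 = 1.2869%
VaR = −(r̄ − z·σ) = −(0.7050 − 1.645 × 1.2869) = −(-1.4120) = 1.4120%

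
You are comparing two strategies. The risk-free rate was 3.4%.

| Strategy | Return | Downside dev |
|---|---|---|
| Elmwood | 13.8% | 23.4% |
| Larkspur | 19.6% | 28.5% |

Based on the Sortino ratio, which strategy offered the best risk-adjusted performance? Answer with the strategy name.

Elmwood: Sortino ratio = (13.8% − 3.4%) / 23.4% = 0.444
Larkspur: Sortino ratio = (19.6% − 3.4%) / 28.5% = 0.568
Highest: Larkspur (0.568).

Larkspur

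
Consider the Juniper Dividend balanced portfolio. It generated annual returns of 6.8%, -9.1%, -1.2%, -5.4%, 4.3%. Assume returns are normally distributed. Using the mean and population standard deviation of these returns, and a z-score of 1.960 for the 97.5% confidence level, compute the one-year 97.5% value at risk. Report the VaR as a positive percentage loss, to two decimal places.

μ = (6.8 − 9.1 − 1.2 − 5.4 + 4.3) / 5 = -4.60 / 5 = -0.9200%
Population std dev = √[173.9080 / 5] = 5.8976%
VaR = −(μ − z·σ) = −(-0.9200 − 1.960 × 5.8976) = −(-12.4793) = 12.4793%

12.48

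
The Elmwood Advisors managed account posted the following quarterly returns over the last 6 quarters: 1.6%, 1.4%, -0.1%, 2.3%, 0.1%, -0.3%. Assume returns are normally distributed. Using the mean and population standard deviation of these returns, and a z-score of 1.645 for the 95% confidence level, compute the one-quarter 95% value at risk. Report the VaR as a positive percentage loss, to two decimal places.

Mean return r̄ = 5.00 / 6 = 0.8333%
Σ(r − r̄)² = (1.6 − 0.8333)² + (1.4 − 0.8333)² + (-0.1 − 0.8333)² + … = 5.7533
σ = √[5.7533 / 6] = 0.9792%
VaR = −(r̄ − z·σ) = −(0.8333 − 1.645 × 0.9792) = −(-0.7775) = 0.7775%

0.78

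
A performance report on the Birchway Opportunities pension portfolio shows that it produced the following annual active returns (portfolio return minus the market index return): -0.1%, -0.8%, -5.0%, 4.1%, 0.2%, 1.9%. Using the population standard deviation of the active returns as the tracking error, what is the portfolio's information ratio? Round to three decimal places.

Mean return r̄ = 0.30 / 6 = 0.0500%
Σ(r − r̄)² = (-0.1 − 0.0500)² + (-0.8 − 0.0500)² + … = 46.0950
population σ = √(46.0950 / 6) = √7.6825 = 2.7717%
IR = r̄ / tracking error = 0.0500 / 2.7717 = 0.0180

0.018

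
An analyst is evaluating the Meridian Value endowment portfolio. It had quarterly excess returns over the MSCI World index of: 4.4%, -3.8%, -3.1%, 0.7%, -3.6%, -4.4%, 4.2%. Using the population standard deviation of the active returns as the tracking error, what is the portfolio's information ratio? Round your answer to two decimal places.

r̄ = (4.4 − 3.8 − 3.1 + 0.7 − 3.6 − 4.4 + 4.2) / 7 = -0.8000%
Σ(r − r̄)² = (4.4 − (-0.8000))² + (-3.8 − (-0.8000))² + (-3.1 − (-0.8000))² + … = 89.3800
population σ = √(89.3800 / 7) = √12.7686 = 3.5733%
IR = r̄ / tracking error = -0.8000 / 3.5733 = -0.2239

-0.22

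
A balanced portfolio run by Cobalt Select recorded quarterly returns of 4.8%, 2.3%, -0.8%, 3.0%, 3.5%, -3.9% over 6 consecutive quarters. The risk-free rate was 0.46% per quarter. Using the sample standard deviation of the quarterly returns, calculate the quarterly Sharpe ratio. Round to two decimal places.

0.32

Mean return r̄ = 8.90 / 6 = 1.4833%
Sample std dev = √[52.2283 / 5] = 3.2320%
Sharpe = (r̄ − rf) / σ = (1.4833 − 0.46) / 3.2320 = 1.0233 / 3.2320 = 0.3166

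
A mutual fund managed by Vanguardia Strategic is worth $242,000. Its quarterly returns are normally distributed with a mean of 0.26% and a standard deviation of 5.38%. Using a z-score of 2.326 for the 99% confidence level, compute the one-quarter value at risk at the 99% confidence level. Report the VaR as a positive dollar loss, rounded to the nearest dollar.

$29,654

Return at the 99% tail: μ − z·σ = 0.26% − 2.326 × 5.38% = 0.26 − 12.51388 = -12.25388%
VaR = −(-12.25388%) × $242,000 = 12.25388% × $242,000 = $29,654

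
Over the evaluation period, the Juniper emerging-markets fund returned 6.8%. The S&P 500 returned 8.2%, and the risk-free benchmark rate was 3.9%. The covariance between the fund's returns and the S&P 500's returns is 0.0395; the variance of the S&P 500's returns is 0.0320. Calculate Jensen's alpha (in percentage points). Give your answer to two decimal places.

β = Cov / Var = 0.0395 / 0.0320 = 1.2344
E[R] = Rf + β(Rm − Rf) = 3.9% + 1.2344 × (8.2% − 3.9%) = 9.2079%
α = Rp − E[R] = 6.8% − 9.2079% = -2.4079

-2.41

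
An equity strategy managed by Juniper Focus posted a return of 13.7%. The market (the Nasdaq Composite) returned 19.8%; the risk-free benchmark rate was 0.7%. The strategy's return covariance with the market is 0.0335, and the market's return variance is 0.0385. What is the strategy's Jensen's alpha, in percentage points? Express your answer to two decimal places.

-3.62

β = Cov / Var = 0.0335 / 0.0385 = 0.8701
E[R] = Rf + β(Rm − Rf) = 0.7% + 0.8701 × (19.8% − 0.7%) = 17.3189%
α = Rp − E[R] = 13.7% − 17.3189% = -3.6189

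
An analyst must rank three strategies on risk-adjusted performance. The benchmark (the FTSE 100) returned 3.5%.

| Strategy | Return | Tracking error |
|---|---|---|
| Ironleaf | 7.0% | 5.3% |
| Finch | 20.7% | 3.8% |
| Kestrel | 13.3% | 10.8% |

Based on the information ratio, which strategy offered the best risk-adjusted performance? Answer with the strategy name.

Finch

Ironleaf: IR = (7.0% − 3.5%) / 5.3% = 0.660
Finch: IR = (20.7% − 3.5%) / 3.8% = 4.526
Kestrel: IR = (13.3% − 3.5%) / 10.8% = 0.907
Highest: Finch (4.526).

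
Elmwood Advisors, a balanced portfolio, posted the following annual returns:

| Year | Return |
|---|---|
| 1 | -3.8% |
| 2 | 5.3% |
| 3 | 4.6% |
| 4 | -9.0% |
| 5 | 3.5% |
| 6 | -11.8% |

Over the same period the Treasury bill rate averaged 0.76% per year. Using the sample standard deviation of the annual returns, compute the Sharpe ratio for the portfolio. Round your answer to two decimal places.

-0.35

Mean return μ = -11.20 / 6 = -1.8667%
Sample σ = √[Σ(r − μ)² / 5] = √[275.2733 / 5] = √55.0547 = 7.4199%
Sharpe = (μ − rf) / σ = (-1.8667 − 0.76) / 7.4199 = -2.6267 / 7.4199 = -0.3540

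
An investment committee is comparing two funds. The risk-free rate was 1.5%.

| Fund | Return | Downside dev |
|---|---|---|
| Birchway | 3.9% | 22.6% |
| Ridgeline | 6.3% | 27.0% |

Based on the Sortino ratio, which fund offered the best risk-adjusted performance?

Ridgeline

Birchway: Sortino ratio = (3.9% − 1.5%) / 22.6% = 0.106
Ridgeline: Sortino ratio = (6.3% − 1.5%) / 27.0% = 0.178
Highest: Ridgeline (0.178).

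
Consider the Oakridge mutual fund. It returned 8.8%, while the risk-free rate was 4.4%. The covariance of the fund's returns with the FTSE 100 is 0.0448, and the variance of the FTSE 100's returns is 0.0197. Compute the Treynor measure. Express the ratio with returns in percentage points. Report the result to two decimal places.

1.93

β = Cov / Var = 0.0448 / 0.0197 = 2.2741
Treynor = (Rp − Rf) / β = (8.8% − 4.4%) / 2.2741 = 4.40 / 2.2741 = 1.9348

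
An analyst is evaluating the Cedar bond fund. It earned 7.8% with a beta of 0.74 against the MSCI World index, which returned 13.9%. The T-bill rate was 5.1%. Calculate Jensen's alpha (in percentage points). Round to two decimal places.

CAPM expected return = Rf + β(Rm − Rf) = 5.1% + 0.74 × (13.9% − 5.1%) = 5.1 + 0.74 × 8.80 = 11.6120%
Jensen's α = Rp − E[R] = 7.8% − 11.6120% = -3.8120

-3.81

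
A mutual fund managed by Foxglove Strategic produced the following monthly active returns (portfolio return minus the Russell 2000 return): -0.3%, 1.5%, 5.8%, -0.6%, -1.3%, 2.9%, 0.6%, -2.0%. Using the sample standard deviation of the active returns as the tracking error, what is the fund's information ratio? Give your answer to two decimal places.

0.32

r̄ = (-0.3 + 1.5 + 5.8 − 0.6 − 1.3 + 2.9 + 0.6 − 2) / 8 = 6.60 / 8 = 0.8250%
Σ(r − r̄)² = 45.3550; sample σ = √(45.3550/7) = 2.5454%
IR = r̄ / tracking error = 0.8250 / 2.5454 = 0.3241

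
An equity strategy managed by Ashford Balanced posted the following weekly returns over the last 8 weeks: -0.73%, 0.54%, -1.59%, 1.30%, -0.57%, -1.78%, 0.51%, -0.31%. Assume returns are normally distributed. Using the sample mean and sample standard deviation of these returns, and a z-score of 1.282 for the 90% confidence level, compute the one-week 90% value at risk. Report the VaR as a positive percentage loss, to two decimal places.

μ = (-0.73 + 0.54 − 1.59 + 1.3 − 0.57 − 1.78 + 0.51 − 0.31) / 8 = -2.630 / 8 = -0.3288%
Sample σ = √[Σ(r − μ)² / 7] = √[8.0275 / 7] = √1.1468 = 1.0709%
VaR = −(μ − z·σ) = −(-0.3288 − 1.282 × 1.0709) = −(-1.7017) = 1.7017%

1.70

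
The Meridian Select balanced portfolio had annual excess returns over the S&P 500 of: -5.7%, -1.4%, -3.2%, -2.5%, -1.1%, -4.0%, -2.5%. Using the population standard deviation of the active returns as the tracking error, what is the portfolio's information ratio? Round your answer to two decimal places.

-1.99

μ = (-5.7 − 1.4 − 3.2 − 2.5 − 1.1 − 4 − 2.5) / 7 = -20.40 / 7 = -2.9143%
Σ(r − μ)² = 14.9486; population σ = √(14.9486/7) = 1.4613%
IR = μ / tracking error = -2.9143 / 1.4613 = -1.9943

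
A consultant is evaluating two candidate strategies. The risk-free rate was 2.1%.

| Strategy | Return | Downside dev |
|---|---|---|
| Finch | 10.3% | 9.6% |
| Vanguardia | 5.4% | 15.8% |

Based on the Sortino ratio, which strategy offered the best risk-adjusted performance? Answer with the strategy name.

Finch: Sortino ratio = (10.3% − 2.1%) / 9.6% = 0.854
Vanguardia: Sortino ratio = (5.4% − 2.1%) / 15.8% = 0.209
Highest: Finch (0.854).

Finch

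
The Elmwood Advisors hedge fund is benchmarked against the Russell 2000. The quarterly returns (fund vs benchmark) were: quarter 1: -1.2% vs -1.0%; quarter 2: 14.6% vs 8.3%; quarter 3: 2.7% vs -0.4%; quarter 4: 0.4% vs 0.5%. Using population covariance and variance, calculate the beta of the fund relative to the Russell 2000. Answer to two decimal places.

1.61

r̄p = 4.1250%,  r̄m = 1.8500%
Cov = Σ(rp − r̄p)(rm − r̄m) / 4 = 22.7438
Var(rm) = Σ(rm − r̄m)² / 4 = 14.1525
β = Cov / Var = 22.7438 / 14.1525 = 1.6071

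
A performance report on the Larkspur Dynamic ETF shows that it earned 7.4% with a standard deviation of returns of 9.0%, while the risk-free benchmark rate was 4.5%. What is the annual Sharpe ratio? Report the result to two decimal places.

Sharpe = (Rp − Rf) / σp = (7.4% − 4.5%) / 9.0% = 2.90% / 9.0% = 0.3222

0.32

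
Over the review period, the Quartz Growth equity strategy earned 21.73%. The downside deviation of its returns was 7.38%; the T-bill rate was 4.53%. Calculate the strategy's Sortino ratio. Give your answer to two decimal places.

Sortino = (Rp − Rf) / σd = (21.73% − 4.53%) / 7.38% = 17.20% / 7.38% = 2.3306

2.33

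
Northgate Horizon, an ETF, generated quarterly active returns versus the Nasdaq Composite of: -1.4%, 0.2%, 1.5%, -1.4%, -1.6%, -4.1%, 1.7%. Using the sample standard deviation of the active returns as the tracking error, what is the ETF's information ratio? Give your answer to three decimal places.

r̄ = (-1.4 + 0.2 + 1.5 − 1.4 − 1.6 − 4.1 + 1.7) / 7 = -0.7286%
Σ(r − r̄)² = (-1.4 − (-0.7286))² + (0.2 − (-0.7286))² + … = 24.7543
sample σ = √(24.7543 / 6) = √4.1257 = 2.0312%
IR = r̄ / tracking error = -0.7286 / 2.0312 = -0.3587

-0.359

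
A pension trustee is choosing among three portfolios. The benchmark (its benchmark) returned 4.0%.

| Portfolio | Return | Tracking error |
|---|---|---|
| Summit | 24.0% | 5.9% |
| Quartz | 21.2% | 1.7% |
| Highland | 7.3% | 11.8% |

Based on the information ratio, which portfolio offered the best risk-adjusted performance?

Summit: IR = (24.0% − 4.0%) / 5.9% = 3.390
Quartz: IR = (21.2% − 4.0%) / 1.7% = 10.118
Highland: IR = (7.3% − 4.0%) / 11.8% = 0.280
Highest: Quartz (10.118).

Quartz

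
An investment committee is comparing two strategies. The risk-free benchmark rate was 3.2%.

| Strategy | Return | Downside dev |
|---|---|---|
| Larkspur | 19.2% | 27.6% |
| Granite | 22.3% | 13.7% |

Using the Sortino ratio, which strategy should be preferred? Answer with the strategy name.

Granite

Larkspur: Sortino ratio = (19.2% − 3.2%) / 27.6% = 0.580
Granite: Sortino ratio = (22.3% − 3.2%) / 13.7% = 1.394
Highest: Granite (1.394).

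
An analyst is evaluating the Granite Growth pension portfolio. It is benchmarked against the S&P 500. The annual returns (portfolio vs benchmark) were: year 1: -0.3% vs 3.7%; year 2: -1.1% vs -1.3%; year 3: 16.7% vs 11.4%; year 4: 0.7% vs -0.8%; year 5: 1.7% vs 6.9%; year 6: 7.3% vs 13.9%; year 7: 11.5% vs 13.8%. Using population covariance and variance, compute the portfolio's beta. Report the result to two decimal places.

r̄p = 5.2143%,  r̄m = 6.8000%
Cov = Σ(rp − r̄p)(rm − r̄m) / 7 = 30.5486
Var(rm) = Σ(rm − r̄m)² / 7 = 36.2229
β = Cov / Var = 30.5486 / 36.2229 = 0.8434

0.84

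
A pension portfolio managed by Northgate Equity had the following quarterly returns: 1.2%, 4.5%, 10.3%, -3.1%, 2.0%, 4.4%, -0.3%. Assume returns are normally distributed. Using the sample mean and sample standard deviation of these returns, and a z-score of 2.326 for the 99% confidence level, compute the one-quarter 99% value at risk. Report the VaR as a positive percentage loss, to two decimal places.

r̄ = (1.2 + 4.5 + 10.3 − 3.1 + 2 + 4.4 − 0.3) / 7 = 19.00 / 7 = 2.7143%
Sample std dev = √[109.2686 / 6] = 4.2675%
VaR = −(r̄ − z·σ) = −(2.7143 − 2.326 × 4.2675) = −(-7.2119) = 7.2119%

7.21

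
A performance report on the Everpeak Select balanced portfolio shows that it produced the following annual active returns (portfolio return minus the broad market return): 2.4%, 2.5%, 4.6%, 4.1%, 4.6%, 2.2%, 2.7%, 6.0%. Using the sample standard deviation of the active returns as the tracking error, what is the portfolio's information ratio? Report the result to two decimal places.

2.63

r̄ = (2.4 + 2.5 + 4.6 + 4.1 + 4.6 + 2.2 + 2.7 + 6) / 8 = 3.6375%
Sample σ = √[Σ(r − r̄)² / 7] = √[13.4188 / 7] = √1.9170 = 1.3846%
IR = r̄ / tracking error = 3.6375 / 1.3846 = 2.6271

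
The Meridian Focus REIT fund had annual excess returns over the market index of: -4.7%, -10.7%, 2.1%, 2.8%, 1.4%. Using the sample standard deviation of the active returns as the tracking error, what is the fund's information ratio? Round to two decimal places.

-0.31

Mean return r̄ = -9.10 / 5 = -1.8200%
Sample σ = √[Σ(r − r̄)² / 4] = √[134.2280 / 4] = √33.5570 = 5.7928%
IR = r̄ / tracking error = -1.8200 / 5.7928 = -0.3142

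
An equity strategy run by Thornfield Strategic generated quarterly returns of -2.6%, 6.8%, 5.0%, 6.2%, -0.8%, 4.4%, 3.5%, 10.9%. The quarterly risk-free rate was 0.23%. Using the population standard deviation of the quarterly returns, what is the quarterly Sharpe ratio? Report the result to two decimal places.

0.99

μ = (-2.6 + 6.8 + 5 + 6.2 − 0.8 + 4.4 + 3.5 + 10.9) / 8 = 33.40 / 8 = 4.1750%
Population σ = √[Σ(r − μ)² / 8] = √[128.0550 / 8] = √16.0069 = 4.0009%
Sharpe = (μ − rf) / σ = (4.1750 − 0.23) / 4.0009 = 3.9450 / 4.0009 = 0.9860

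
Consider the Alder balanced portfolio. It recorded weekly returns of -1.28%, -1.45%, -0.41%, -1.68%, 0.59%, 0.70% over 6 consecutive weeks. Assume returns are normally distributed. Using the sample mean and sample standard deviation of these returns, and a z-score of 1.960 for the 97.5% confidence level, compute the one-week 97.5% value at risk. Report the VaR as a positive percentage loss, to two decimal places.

Mean return r̄ = -3.530 / 6 = -0.5883%
Sample std dev = √[5.4927 / 5] = 1.0481%
VaR = −(r̄ − z·σ) = −(-0.5883 − 1.960 × 1.0481) = −(-2.6426) = 2.6426%

2.64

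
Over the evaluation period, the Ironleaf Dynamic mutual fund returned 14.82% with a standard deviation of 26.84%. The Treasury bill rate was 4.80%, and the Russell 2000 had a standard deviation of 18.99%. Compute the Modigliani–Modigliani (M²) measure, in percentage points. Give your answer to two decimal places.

Sharpe = (Rp − Rf) / σp = (14.82% − 4.80%) / 26.84% = 0.3733
M² = Rf + Sharpe × σm = 4.80% + 0.3733 × 18.99% = 11.8890%

11.89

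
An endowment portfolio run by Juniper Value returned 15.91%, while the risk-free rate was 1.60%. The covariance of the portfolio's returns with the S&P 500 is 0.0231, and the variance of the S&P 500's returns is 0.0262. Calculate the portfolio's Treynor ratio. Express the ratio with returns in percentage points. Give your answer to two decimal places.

β = Cov / Var = 0.0231 / 0.0262 = 0.8817
Treynor = (Rp − Rf) / β = (15.91% − 1.60%) / 0.8817 = 14.31 / 0.8817 = 16.2300

16.23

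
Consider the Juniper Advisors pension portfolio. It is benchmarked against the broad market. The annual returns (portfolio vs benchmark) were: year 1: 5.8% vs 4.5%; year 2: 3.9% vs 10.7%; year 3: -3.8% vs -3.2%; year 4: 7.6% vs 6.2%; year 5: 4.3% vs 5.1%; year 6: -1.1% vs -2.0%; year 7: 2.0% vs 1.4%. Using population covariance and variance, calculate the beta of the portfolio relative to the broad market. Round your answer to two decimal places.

0.66

r̄p = 2.6714%,  r̄m = 3.2429%
Cov = Σ(rp − r̄p)(rm − r̄m) / 7 = 13.3427
Var(rm) = Σ(rm − r̄m)² / 7 = 20.2539
β = Cov / Var = 13.3427 / 20.2539 = 0.6588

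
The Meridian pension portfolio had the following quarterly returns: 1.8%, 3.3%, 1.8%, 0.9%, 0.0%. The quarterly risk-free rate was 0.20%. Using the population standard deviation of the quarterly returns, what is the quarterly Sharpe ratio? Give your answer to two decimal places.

μ = (1.8 + 3.3 + 1.8 + 0.9 + 0) / 5 = 1.5600%
Σ(r − μ)² = (1.8 − 1.5600)² + (3.3 − 1.5600)² + … = 6.0120
population σ = √(6.0120 / 5) = √1.2024 = 1.0965%
Sharpe = (μ − rf) / σ = (1.5600 − 0.2) / 1.0965 = 1.3600 / 1.0965 = 1.2403

1.24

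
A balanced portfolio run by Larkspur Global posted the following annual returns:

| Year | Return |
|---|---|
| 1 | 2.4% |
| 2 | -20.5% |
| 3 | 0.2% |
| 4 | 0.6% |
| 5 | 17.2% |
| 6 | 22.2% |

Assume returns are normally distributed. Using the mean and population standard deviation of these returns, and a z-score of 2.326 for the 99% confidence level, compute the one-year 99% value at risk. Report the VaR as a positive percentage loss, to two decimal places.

r̄ = (2.4 − 20.5 + 0.2 + 0.6 + 17.2 + 22.2) / 6 = 3.6833%
Population std dev = √[1133.6883 / 6] = 13.7458%
VaR = −(r̄ − z·σ) = −(3.6833 − 2.326 × 13.7458) = −(-28.2894) = 28.2894%

28.29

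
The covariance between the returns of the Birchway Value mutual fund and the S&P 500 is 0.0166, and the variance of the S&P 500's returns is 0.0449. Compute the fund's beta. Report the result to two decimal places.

β = Cov(Rp, Rm) / Var(Rm) = 0.0166 / 0.0449 = 0.3697

0.37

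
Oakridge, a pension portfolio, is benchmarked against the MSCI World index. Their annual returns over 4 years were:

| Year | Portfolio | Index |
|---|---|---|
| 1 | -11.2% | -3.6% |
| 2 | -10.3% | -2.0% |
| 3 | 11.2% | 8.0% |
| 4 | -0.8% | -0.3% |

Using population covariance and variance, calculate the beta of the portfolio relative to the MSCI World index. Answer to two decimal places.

1.96

r̄p = -2.7750%,  r̄m = 0.5250%
Cov = Σ(rp − r̄p)(rm − r̄m) / 4 = 39.1469
Var(rm) = Σ(rm − r̄m)² / 4 = 19.9869
β = Cov / Var = 39.1469 / 19.9869 = 1.9586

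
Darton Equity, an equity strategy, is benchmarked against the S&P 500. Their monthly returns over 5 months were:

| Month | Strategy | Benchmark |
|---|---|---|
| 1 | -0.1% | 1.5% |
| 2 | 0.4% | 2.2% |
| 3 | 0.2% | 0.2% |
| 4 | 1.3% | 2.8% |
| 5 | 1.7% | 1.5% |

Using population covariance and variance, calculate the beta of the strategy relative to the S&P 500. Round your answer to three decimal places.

r̄p = 0.7000%,  r̄m = 1.6400%
Cov = Σ(rp − r̄p)(rm − r̄m) / 5 = 0.2440
Var(rm) = Σ(rm − r̄m)² / 5 = 0.7544
β = Cov / Var = 0.2440 / 0.7544 = 0.3234

0.323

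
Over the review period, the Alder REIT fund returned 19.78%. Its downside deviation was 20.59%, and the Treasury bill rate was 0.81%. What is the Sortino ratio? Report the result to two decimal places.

0.92

Sortino = (Rp − Rf) / σd = (19.78% − 0.81%) / 20.59% = 18.97% / 20.59% = 0.9213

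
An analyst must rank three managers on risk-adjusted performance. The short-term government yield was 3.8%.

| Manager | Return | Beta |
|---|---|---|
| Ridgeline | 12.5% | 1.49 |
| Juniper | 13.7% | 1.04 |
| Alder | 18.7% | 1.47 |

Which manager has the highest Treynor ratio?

Ridgeline: Treynor = (12.5% − 3.8%) / 1.49 = 5.839
Juniper: Treynor = (13.7% − 3.8%) / 1.04 = 9.519
Alder: Treynor = (18.7% − 3.8%) / 1.47 = 10.136
Highest: Alder (10.136).

Alder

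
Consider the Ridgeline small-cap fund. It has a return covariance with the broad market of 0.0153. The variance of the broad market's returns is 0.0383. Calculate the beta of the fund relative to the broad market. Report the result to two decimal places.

β = Cov(Rp, Rm) / Var(Rm) = 0.0153 / 0.0383 = 0.3995

0.40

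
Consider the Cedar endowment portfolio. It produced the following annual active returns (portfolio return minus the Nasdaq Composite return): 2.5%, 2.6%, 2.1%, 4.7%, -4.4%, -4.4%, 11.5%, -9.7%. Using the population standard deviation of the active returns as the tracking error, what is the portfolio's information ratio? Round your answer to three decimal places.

0.100

r̄ = (2.5 + 2.6 + 2.1 + 4.7 − 4.4 − 4.4 + 11.5 − 9.7) / 8 = 4.90 / 8 = 0.6125%
Σ(r − r̄)² = (2.5 − 0.6125)² + (2.6 − 0.6125)² + (2.1 − 0.6125)² + … = 301.5688
σ = √[301.5688 / 8] = 6.1397%
IR = r̄ / tracking error = 0.6125 / 6.1397 = 0.0998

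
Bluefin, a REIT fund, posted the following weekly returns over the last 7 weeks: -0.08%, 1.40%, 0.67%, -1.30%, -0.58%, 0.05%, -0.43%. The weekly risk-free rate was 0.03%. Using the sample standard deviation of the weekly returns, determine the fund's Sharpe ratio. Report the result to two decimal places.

-0.08

Mean return r̄ = -0.270 / 7 = -0.0386%
Sample std dev = √[4.6187 / 6] = 0.8774%
Sharpe = (r̄ − rf) / σ = (-0.0386 − 0.03) / 0.8774 = -0.0686 / 0.8774 = -0.0782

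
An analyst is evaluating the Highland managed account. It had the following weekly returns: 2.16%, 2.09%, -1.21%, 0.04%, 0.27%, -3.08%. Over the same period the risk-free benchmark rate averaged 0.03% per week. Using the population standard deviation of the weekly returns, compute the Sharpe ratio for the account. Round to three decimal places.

μ = (2.16 + 2.09 − 1.21 + 0.04 + 0.27 − 3.08) / 6 = 0.270 / 6 = 0.0450%
Σ(r − μ)² = (2.16 − 0.0450)² + (2.09 − 0.0450)² + … = 20.0466
population σ = √(20.0466 / 6) = √3.3411 = 1.8279%
Sharpe = (μ − rf) / σ = (0.0450 − 0.03) / 1.8279 = 0.0150 / 1.8279 = 0.0082

0.008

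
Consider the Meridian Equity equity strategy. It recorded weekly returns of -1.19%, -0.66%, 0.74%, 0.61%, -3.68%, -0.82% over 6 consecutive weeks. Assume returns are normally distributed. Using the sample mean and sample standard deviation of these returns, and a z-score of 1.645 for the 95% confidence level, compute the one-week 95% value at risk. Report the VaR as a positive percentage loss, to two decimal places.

Mean return μ = -5.000 / 6 = -0.8333%
Σ(r − μ)² = (-1.19 − (-0.8333))² + (-0.66 − (-0.8333))² + (0.74 − (-0.8333))² + … = 12.8195
σ = √[12.8195 / 5] = 1.6012%
VaR = −(μ − z·σ) = −(-0.8333 − 1.645 × 1.6012) = −(-3.4673) = 3.4673%

3.47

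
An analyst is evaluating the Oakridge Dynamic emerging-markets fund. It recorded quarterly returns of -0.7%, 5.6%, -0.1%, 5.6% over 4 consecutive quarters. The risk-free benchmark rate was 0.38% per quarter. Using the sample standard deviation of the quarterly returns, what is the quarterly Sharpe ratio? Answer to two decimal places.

0.64

Mean return μ = 10.40 / 4 = 2.6000%
Σ(r − μ)² = 36.1800; sample σ = √(36.1800/3) = 3.4728%
Sharpe = (μ − rf) / σ = (2.6000 − 0.38) / 3.4728 = 2.2200 / 3.4728 = 0.6393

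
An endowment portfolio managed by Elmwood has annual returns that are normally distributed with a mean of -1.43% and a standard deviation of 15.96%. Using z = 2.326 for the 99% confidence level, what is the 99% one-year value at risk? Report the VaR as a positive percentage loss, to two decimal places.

38.55

VaR (as % loss) = −(μ − z·σ) = −(-1.43% − 2.326 × 15.96%) = −(-38.55296%) = 38.55296%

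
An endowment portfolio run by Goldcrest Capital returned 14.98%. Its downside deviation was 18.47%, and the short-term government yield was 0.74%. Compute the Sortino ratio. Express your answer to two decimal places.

Sortino = (Rp − Rf) / σd = (14.98% − 0.74%) / 18.47% = 14.24% / 18.47% = 0.7710

0.77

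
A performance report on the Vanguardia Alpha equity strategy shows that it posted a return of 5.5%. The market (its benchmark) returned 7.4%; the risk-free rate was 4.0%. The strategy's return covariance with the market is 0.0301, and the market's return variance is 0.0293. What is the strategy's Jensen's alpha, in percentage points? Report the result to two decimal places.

β = Cov / Var = 0.0301 / 0.0293 = 1.0273
E[R] = Rf + β(Rm − Rf) = 4.0% + 1.0273 × (7.4% − 4.0%) = 7.4928%
α = Rp − E[R] = 5.5% − 7.4928% = -1.9928

-1.99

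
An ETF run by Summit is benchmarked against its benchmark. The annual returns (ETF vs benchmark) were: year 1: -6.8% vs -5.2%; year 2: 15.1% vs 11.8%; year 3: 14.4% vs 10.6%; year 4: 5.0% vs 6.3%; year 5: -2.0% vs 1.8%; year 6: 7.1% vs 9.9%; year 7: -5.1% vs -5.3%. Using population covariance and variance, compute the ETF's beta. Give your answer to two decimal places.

r̄p = 3.9571%,  r̄m = 4.2714%
Cov = Σ(rp − r̄p)(rm − r̄m) / 7 = 53.2973
Var(rm) = Σ(rm − r̄m)² / 7 = 45.7078
β = Cov / Var = 53.2973 / 45.7078 = 1.1660

1.17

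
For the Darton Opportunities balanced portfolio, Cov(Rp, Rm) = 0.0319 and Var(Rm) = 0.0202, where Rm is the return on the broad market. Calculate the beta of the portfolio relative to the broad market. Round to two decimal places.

1.58

β = Cov(Rp, Rm) / Var(Rm) = 0.0319 / 0.0202 = 1.5792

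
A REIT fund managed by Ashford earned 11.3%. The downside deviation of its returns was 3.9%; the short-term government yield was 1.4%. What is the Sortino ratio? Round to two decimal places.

2.54

Sortino = (Rp − Rf) / σd = (11.3% − 1.4%) / 3.9% = 9.90% / 3.9% = 2.5385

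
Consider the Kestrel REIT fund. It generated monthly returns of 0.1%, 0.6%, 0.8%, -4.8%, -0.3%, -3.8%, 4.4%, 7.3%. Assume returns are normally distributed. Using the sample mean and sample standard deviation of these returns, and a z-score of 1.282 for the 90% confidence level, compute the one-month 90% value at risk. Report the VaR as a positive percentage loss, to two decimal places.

Mean return r̄ = 4.30 / 8 = 0.5375%
Sample σ = √[Σ(r − r̄)² / 7] = √[108.9188 / 7] = √15.5598 = 3.9446%
VaR = −(r̄ − z·σ) = −(0.5375 − 1.282 × 3.9446) = −(-4.5195) = 4.5195%

4.52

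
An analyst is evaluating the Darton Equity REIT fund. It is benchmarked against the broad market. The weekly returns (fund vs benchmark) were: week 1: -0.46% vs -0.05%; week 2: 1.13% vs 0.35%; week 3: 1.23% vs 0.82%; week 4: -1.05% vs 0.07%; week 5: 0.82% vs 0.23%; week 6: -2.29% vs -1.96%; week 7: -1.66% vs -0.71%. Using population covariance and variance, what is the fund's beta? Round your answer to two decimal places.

1.37

r̄p = -0.3257%,  r̄m = -0.1786%
Cov = Σ(rp − r̄p)(rm − r̄m) / 7 = 0.9717
Var(rm) = Σ(rm − r̄m)² / 7 = 0.7111
β = Cov / Var = 0.9717 / 0.7111 = 1.3665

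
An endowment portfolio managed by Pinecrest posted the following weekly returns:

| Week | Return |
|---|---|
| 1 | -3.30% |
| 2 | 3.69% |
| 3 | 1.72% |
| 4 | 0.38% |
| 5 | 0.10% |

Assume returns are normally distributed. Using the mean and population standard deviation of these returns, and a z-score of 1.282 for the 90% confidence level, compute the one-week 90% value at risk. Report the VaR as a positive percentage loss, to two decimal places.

r̄ = (-3.3 + 3.69 + 1.72 + 0.38 + 0.1) / 5 = 0.5180%
Σ(r − r̄)² = 26.2773; population σ = √(26.2773/5) = 2.2925%
VaR = −(r̄ − z·σ) = −(0.5180 − 1.282 × 2.2925) = −(-2.4210) = 2.4210%

2.42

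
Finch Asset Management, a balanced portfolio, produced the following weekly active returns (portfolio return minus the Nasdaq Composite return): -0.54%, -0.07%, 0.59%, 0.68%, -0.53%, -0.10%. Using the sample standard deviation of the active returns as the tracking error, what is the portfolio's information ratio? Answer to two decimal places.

r̄ = (-0.54 − 0.07 + 0.59 + 0.68 − 0.53 − 0.1) / 6 = 0.030 / 6 = 0.0050%
Σ(r − r̄)² = 1.3978; sample σ = √(1.3978/5) = 0.5287%
IR = r̄ / tracking error = 0.0050 / 0.5287 = 0.0095

0.01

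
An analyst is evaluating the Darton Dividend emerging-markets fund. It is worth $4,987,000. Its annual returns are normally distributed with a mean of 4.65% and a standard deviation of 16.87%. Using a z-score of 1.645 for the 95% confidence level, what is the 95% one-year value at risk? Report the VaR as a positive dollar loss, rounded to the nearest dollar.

Return at the 95% tail: μ − z·σ = 4.65% − 1.645 × 16.87% = 4.65 − 27.75115 = -23.10115%
VaR = −(-23.10115%) × $4,987,000 = 23.10115% × $4,987,000 = $1,152,054

$1,152,054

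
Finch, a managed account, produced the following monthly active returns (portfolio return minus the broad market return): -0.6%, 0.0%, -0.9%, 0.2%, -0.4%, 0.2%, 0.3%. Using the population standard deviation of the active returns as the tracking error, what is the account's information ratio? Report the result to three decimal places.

Mean return r̄ = -1.20 / 7 = -0.1714%
Σ(r − r̄)² = (-0.6 − (-0.1714))² + (0 − (-0.1714))² + … = 1.2943
σ = √[1.2943 / 7] = 0.4300%
IR = r̄ / tracking error = -0.1714 / 0.4300 = -0.3986

-0.399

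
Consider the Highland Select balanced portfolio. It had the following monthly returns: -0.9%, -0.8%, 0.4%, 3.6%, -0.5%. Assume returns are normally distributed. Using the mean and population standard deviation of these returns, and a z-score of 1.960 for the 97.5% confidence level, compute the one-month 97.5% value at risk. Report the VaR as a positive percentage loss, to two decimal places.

2.94

μ = (-0.9 − 0.8 + 0.4 + 3.6 − 0.5) / 5 = 0.3600%
Population σ = √[Σ(r − μ)² / 5] = √[14.1720 / 5] = √2.8344 = 1.6836%
VaR = −(μ − z·σ) = −(0.3600 − 1.960 × 1.6836) = −(-2.9399) = 2.9399%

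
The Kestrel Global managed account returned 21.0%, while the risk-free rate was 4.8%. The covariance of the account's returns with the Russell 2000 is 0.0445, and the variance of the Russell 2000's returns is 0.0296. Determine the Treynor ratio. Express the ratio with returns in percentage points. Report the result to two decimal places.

10.78

β = Cov / Var = 0.0445 / 0.0296 = 1.5034
Treynor = (Rp − Rf) / β = (21.0% − 4.8%) / 1.5034 = 16.20 / 1.5034 = 10.7756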